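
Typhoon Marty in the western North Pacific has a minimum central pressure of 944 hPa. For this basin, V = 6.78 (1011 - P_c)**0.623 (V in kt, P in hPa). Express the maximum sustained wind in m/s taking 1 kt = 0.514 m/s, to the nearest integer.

48 m/s

ΔP = 1011 − 944 = 67 hPa.
V ≈ 6.78 × 67^0.623 = 6.78 × 13.729 ≈ 93.084 kt.
93.084 × 0.514 ≈ 47.85 m/s → 48 m/s.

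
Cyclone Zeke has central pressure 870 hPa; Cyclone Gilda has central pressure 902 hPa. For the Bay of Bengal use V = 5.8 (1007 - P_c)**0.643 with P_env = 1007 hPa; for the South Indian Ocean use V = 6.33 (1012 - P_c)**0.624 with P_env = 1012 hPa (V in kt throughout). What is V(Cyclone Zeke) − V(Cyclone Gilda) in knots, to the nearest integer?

18 kt

Cyclone Zeke: ΔP = 137; V ≈ 5.8 × 137^0.643 ≈ 137.20 kt.
Cyclone Gilda: ΔP = 110; V ≈ 6.33 × 110^0.624 ≈ 118.91 kt.
Difference ≈ 137.20 − 118.91 = 18.29 → 18 kt.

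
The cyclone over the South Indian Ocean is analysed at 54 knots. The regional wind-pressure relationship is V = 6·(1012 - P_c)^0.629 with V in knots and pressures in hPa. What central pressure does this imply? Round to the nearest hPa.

ΔP = (V / 6)^(1/0.629) = (54/6)^1.590.
54/6 = 9.000; 9.000^1.590 ≈ 32.89 hPa.
P_c = 1012 − 32.89 = 979.11 ≈ 979 hPa.

979 hPa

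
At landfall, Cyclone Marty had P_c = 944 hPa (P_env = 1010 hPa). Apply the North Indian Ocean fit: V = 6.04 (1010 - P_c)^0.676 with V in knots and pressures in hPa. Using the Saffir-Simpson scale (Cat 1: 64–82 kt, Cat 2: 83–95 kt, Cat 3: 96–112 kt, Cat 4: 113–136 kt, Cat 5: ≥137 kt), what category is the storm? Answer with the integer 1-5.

ΔP = 1010 − 944 = 66 hPa.
V ≈ 6.04 × 66^0.676 = 6.04 × 16.98 ≈ 103 kt.
103 kt falls in the Category 3 band.

3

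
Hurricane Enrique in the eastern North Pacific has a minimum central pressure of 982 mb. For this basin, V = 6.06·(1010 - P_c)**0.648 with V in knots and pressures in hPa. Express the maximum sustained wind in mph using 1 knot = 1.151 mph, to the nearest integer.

60 mph

ΔP = 1010 − 982 = 28 mb.
V ≈ 6.06 × 28^0.648 = 6.06 × 8.665 ≈ 52.509 kt.
52.509 × 1.151 ≈ 60.44 mph → 60 mph.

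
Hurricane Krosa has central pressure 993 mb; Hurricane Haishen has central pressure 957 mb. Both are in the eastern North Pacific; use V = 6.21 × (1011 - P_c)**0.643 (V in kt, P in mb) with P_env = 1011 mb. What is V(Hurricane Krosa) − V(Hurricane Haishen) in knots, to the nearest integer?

-41 kt

Hurricane Krosa: ΔP = 18; V ≈ 6.21 × 18^0.643 ≈ 39.83 kt.
Hurricane Haishen: ΔP = 54; V ≈ 6.21 × 54^0.643 ≈ 80.73 kt.
Difference ≈ 39.83 − 80.73 = -40.90 → -41 kt.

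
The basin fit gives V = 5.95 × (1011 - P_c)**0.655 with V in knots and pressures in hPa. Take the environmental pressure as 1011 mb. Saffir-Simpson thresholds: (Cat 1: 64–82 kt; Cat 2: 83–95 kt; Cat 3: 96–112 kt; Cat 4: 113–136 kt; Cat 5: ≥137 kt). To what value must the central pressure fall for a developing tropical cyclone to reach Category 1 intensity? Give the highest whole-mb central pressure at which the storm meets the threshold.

Category 1 begins at V = 64 kt.
Required ΔP = (64/5.95)^(1/0.655) = 10.756^1.527 ≈ 37.59 mb.
P_c ≤ 1011 − 37.59 = 973.41, so the highest integer P_c is 973 mb.

973 mb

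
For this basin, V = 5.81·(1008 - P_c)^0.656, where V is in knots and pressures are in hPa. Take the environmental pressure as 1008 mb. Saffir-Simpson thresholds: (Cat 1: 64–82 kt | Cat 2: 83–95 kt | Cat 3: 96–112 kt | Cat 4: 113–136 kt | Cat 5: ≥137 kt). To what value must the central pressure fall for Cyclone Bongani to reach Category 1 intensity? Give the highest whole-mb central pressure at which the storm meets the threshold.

969 mb

Category 1 begins at V = 64 kt.
Required ΔP = (64/5.81)^(1/0.656) = 11.015^1.524 ≈ 38.76 mb.
P_c ≤ 1008 − 38.76 = 969.24, so the highest integer P_c is 969 mb.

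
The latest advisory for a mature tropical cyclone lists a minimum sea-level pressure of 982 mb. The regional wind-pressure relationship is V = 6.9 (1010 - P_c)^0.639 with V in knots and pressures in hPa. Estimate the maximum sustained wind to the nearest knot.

ΔP = 1010 − 982 = 28 mb.
28^0.639 ≈ 8.409.
V ≈ 6.9 × 8.409 ≈ 58.0 kt.

58 kt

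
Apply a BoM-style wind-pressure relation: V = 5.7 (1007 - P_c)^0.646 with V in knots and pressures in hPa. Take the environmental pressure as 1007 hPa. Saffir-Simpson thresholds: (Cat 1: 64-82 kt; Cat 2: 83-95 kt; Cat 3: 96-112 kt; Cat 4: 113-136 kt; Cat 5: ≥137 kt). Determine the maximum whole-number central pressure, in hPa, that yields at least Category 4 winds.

Category 4 begins at V = 113 kt.
Required ΔP = (113/5.7)^(1/0.646) = 19.825^1.548 ≈ 101.87 hPa.
P_c ≤ 1007 − 101.87 = 905.13, so the highest integer P_c is 905 hPa.

905 hPa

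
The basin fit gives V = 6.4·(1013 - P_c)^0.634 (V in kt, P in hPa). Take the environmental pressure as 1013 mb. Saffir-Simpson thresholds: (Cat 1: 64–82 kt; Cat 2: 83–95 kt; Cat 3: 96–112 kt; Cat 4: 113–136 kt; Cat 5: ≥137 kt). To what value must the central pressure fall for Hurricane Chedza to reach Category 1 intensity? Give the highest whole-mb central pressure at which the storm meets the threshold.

975 mb

Category 1 begins at V = 64 kt.
Required ΔP = (64/6.4)^(1/0.634) = 10.000^1.577 ≈ 37.78 mb.
P_c ≤ 1013 − 37.78 = 975.22, so the highest integer P_c is 975 mb.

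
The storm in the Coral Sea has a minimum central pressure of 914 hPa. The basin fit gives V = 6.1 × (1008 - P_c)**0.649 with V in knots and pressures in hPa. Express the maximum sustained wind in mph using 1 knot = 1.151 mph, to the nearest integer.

ΔP = 1008 − 914 = 94 hPa.
V ≈ 6.1 × 94^0.649 = 6.1 × 19.079 ≈ 116.383 kt.
116.383 × 1.151 ≈ 133.96 mph → 134 mph.

134 mph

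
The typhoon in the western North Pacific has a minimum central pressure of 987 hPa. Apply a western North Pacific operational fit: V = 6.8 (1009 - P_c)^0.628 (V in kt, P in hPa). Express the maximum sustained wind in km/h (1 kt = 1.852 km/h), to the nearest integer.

88 km/h

ΔP = 1009 − 987 = 22 hPa.
V ≈ 6.8 × 22^0.628 = 6.8 × 6.967 ≈ 47.375 kt.
47.375 × 1.852 ≈ 87.74 km/h → 88 km/h.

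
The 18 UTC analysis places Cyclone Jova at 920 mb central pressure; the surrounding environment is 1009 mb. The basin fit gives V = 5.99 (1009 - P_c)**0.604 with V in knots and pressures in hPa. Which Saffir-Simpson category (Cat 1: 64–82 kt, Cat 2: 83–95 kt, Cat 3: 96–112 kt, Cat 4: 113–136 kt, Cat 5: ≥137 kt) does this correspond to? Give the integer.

ΔP = 1009 − 920 = 89 mb.
V ≈ 5.99 × 89^0.604 = 5.99 × 15.05 ≈ 90 kt.
90 kt falls in the Category 2 band.

2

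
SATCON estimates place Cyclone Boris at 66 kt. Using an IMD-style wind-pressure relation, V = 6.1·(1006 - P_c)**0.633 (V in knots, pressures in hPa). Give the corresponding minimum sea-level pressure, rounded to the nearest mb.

ΔP = (V / 6.1)^(1/0.633) = (66/6.1)^1.580.
66/6.1 = 10.820; 10.820^1.580 ≈ 43.04 mb.
P_c = 1006 − 43.04 = 962.96 ≈ 963 mb.

963 mb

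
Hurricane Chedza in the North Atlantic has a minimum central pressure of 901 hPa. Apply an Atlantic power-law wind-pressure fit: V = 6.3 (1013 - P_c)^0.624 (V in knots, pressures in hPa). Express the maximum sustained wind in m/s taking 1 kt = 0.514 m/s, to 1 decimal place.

ΔP = 1013 − 901 = 112 hPa.
V ≈ 6.3 × 112^0.624 = 6.3 × 18.998 ≈ 119.689 kt.
119.689 × 0.514 ≈ 61.52 m/s → 61.5 m/s.

61.5 m/s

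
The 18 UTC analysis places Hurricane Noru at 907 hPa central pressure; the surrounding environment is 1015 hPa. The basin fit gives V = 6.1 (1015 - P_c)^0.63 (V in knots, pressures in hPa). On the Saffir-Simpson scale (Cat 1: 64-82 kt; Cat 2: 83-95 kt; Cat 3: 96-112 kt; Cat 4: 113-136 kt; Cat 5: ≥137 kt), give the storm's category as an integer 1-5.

4

ΔP = 1015 − 907 = 108 hPa.
V ≈ 6.1 × 108^0.63 = 6.1 × 19.10 ≈ 117 kt.
117 kt falls in the Category 4 band.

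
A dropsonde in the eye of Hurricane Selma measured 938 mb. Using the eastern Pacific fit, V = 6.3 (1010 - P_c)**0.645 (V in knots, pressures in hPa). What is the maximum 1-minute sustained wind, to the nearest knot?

99 kt

ΔP = 1010 − 938 = 72 mb.
72^0.645 ≈ 15.775.
V ≈ 6.3 × 15.775 ≈ 99.4 kt.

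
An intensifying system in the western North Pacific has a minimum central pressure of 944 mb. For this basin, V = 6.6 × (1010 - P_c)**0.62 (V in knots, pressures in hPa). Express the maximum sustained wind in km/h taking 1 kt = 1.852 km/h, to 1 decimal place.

164.2 km/h

ΔP = 1010 − 944 = 66 mb.
V ≈ 6.6 × 66^0.62 = 6.6 × 13.431 ≈ 88.646 kt.
88.646 × 1.852 ≈ 164.17 km/h → 164.2 km/h.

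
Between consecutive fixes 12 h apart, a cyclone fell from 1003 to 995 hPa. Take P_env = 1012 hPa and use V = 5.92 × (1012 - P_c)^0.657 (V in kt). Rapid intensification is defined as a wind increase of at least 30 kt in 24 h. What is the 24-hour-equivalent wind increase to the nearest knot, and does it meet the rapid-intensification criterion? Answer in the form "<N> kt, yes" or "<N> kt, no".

V₁: ΔP = 9, V ≈ 5.92 × 9^0.657 ≈ 25.08 kt.
V₂: ΔP = 17, V ≈ 5.92 × 17^0.657 ≈ 38.08 kt.
ΔV over 12 h = 13.00 kt → 24 h equivalent = 13.00 × 24/12 ≈ 26.00 kt.
26 kt < 30 kt ⇒ not rapid intensification.

26 kt, no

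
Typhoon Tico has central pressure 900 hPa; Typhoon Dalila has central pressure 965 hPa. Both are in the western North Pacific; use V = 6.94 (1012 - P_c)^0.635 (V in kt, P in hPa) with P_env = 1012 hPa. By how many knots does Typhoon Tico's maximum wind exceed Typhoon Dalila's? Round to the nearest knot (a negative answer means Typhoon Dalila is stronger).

Typhoon Tico: ΔP = 112; V ≈ 6.94 × 112^0.635 ≈ 138.87 kt.
Typhoon Dalila: ΔP = 47; V ≈ 6.94 × 47^0.635 ≈ 80.01 kt.
Difference ≈ 138.87 − 80.01 = 58.86 → 59 kt.

59 kt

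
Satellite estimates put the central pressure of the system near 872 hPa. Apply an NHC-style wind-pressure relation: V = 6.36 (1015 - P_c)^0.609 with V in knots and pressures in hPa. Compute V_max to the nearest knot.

ΔP = 1015 − 872 = 143 hPa.
143^0.609 ≈ 20.540.
V ≈ 6.36 × 20.540 ≈ 130.6 kt.

131 kt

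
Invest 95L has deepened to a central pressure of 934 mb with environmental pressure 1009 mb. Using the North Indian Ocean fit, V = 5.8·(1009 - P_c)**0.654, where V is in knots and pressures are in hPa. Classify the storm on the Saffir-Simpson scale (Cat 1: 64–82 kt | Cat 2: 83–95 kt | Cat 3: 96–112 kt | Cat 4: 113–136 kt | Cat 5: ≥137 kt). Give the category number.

3

ΔP = 1009 − 934 = 75 mb.
V ≈ 5.8 × 75^0.654 = 5.8 × 16.84 ≈ 98 kt.
98 kt falls in the Category 3 band.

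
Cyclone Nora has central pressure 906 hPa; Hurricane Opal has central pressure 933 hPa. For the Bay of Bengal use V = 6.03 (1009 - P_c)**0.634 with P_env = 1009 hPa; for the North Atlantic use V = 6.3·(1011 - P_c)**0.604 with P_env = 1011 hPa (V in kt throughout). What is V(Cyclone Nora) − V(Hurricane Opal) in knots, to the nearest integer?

26 kt

Cyclone Nora: ΔP = 103; V ≈ 6.03 × 103^0.634 ≈ 113.88 kt.
Hurricane Opal: ΔP = 78; V ≈ 6.3 × 78^0.604 ≈ 87.53 kt.
Difference ≈ 113.88 − 87.53 = 26.35 → 26 kt.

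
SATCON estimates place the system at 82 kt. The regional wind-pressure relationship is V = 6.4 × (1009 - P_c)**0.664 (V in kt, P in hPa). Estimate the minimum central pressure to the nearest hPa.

962 hPa

ΔP = (V / 6.4)^(1/0.664) = (82/6.4)^1.506.
82/6.4 = 12.812; 12.812^1.506 ≈ 46.57 hPa.
P_c = 1009 − 46.57 = 962.43 ≈ 962 hPa.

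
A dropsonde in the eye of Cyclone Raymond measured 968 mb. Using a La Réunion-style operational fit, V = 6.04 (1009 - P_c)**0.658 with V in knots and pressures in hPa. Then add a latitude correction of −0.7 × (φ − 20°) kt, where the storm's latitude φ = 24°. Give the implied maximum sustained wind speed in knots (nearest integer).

67 kt

ΔP = 1009 − 968 = 41 mb.
41^0.658 ≈ 11.514.
V ≈ 6.04 × 11.514 ≈ 69.5 kt.
Latitude correction: −0.7 × (24 − 20) = -2.8 kt.
Corrected V ≈ 66.7 kt → 67 kt.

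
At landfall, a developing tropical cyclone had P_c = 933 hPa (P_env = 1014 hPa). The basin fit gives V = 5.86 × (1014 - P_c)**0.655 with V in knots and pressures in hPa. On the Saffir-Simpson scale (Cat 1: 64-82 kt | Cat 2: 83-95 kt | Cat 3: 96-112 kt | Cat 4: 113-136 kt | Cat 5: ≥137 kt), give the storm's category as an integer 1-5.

3

ΔP = 1014 − 933 = 81 hPa.
V ≈ 5.86 × 81^0.655 = 5.86 × 17.79 ≈ 104 kt.
104 kt falls in the Category 3 band.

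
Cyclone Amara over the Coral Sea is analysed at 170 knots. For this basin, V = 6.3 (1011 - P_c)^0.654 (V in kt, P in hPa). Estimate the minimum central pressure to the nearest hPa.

857 hPa

ΔP = (V / 6.3)^(1/0.654) = (170/6.3)^1.529.
170/6.3 = 26.984; 26.984^1.529 ≈ 154.25 hPa.
P_c = 1011 − 154.25 = 856.75 ≈ 857 hPa.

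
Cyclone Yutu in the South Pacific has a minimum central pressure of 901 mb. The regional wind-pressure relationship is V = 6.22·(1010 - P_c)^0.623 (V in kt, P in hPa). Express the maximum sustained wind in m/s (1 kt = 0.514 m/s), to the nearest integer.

59 m/s

ΔP = 1010 − 901 = 109 mb.
V ≈ 6.22 × 109^0.623 = 6.22 × 18.592 ≈ 115.640 kt.
115.640 × 0.514 ≈ 59.44 m/s → 59 m/s.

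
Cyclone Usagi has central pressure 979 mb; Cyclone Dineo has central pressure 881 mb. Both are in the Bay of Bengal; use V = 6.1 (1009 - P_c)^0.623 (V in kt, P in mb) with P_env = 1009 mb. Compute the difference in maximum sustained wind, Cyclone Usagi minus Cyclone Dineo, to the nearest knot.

-75 kt

Cyclone Usagi: ΔP = 30; V ≈ 6.1 × 30^0.623 ≈ 50.77 kt.
Cyclone Dineo: ΔP = 128; V ≈ 6.1 × 128^0.623 ≈ 125.35 kt.
Difference ≈ 50.77 − 125.35 = -74.58 → -75 kt.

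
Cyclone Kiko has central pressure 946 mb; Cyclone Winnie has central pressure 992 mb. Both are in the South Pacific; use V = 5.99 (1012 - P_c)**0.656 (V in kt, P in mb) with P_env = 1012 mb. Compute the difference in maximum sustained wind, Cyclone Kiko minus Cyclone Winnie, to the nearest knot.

Cyclone Kiko: ΔP = 66; V ≈ 5.99 × 66^0.656 ≈ 93.55 kt.
Cyclone Winnie: ΔP = 20; V ≈ 5.99 × 20^0.656 ≈ 42.75 kt.
Difference ≈ 93.55 − 42.75 = 50.80 → 51 kt.

51 kt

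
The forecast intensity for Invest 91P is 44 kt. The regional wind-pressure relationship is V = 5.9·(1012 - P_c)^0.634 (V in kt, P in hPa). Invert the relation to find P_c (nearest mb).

988 mb

ΔP = (V / 5.9)^(1/0.634) = (44/5.9)^1.577.
44/5.9 = 7.458; 7.458^1.577 ≈ 23.79 mb.
P_c = 1012 − 23.79 = 988.21 ≈ 988 mb.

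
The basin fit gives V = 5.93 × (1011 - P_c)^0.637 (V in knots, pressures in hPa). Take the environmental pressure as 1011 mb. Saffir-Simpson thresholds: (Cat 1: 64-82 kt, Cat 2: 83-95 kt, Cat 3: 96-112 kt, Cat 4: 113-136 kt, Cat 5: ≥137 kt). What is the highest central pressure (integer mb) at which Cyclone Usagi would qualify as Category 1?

Category 1 begins at V = 64 kt.
Required ΔP = (64/5.93)^(1/0.637) = 10.793^1.570 ≈ 41.87 mb.
P_c ≤ 1011 − 41.87 = 969.13, so the highest integer P_c is 969 mb.

969 mb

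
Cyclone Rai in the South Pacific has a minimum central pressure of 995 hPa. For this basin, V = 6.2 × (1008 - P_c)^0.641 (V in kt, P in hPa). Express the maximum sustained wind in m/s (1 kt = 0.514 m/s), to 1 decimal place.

ΔP = 1008 − 995 = 13 hPa.
V ≈ 6.2 × 13^0.641 = 6.2 × 5.177 ≈ 32.094 kt.
32.094 × 0.514 ≈ 16.50 m/s → 16.5 m/s.

16.5 m/s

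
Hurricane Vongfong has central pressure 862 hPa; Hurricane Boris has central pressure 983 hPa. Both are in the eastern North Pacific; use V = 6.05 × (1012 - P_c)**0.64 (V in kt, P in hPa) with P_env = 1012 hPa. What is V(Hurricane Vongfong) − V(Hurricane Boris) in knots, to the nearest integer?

Hurricane Vongfong: ΔP = 150; V ≈ 6.05 × 150^0.64 ≈ 149.44 kt.
Hurricane Boris: ΔP = 29; V ≈ 6.05 × 29^0.64 ≈ 52.20 kt.
Difference ≈ 149.44 − 52.20 = 97.24 → 97 kt.

97 kt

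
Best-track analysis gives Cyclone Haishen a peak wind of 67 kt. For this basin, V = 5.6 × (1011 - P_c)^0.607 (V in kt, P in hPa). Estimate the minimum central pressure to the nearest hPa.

ΔP = (V / 5.6)^(1/0.607) = (67/5.6)^1.647.
67/5.6 = 11.964; 11.964^1.647 ≈ 59.67 hPa.
P_c = 1011 − 59.67 = 951.33 ≈ 951 hPa.

951 hPa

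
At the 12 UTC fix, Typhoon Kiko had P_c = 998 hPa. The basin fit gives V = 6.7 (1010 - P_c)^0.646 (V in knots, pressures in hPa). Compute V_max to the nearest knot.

ΔP = 1010 − 998 = 12 hPa.
12^0.646 ≈ 4.979.
V ≈ 6.7 × 4.979 ≈ 33.4 kt.

33 kt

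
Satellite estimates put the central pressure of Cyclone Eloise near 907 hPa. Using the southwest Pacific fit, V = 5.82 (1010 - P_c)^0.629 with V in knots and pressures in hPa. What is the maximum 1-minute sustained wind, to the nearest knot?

107 kt

ΔP = 1010 − 907 = 103 hPa.
103^0.629 ≈ 18.453.
V ≈ 5.82 × 18.453 ≈ 107.4 kt.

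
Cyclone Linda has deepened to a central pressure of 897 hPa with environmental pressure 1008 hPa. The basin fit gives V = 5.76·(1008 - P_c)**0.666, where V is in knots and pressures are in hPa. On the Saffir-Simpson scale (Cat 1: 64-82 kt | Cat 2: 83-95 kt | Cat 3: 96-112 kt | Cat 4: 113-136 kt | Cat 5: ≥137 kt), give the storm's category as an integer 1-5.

ΔP = 1008 − 897 = 111 hPa.
V ≈ 5.76 × 111^0.666 = 5.76 × 23.02 ≈ 133 kt.
133 kt falls in the Category 4 band.

4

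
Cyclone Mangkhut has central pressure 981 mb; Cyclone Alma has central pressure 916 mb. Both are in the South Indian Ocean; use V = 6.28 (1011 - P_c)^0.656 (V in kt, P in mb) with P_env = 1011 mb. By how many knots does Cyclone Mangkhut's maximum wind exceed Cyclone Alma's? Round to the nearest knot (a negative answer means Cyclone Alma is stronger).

-66 kt

Cyclone Mangkhut: ΔP = 30; V ≈ 6.28 × 30^0.656 ≈ 58.47 kt.
Cyclone Alma: ΔP = 95; V ≈ 6.28 × 95^0.656 ≈ 124.55 kt.
Difference ≈ 58.47 − 124.55 = -66.08 → -66 kt.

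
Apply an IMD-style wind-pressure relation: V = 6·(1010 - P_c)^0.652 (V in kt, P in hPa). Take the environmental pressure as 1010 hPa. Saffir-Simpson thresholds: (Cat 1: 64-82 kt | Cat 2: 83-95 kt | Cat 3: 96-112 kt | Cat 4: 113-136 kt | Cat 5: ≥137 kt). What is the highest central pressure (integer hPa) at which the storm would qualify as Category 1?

Category 1 begins at V = 64 kt.
Required ΔP = (64/6)^(1/0.652) = 10.667^1.534 ≈ 37.73 hPa.
P_c ≤ 1010 − 37.73 = 972.27, so the highest integer P_c is 972 hPa.

972 hPa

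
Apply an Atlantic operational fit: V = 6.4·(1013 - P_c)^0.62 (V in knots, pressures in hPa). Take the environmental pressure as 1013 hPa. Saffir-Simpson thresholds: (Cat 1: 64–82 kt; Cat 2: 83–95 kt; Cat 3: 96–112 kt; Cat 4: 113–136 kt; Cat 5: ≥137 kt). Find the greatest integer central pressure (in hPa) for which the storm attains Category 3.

934 hPa

Category 3 begins at V = 96 kt.
Required ΔP = (96/6.4)^(1/0.62) = 15.000^1.613 ≈ 78.87 hPa.
P_c ≤ 1013 − 78.87 = 934.13, so the highest integer P_c is 934 hPa.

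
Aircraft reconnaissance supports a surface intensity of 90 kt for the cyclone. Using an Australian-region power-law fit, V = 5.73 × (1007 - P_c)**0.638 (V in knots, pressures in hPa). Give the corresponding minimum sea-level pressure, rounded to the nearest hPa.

932 hPa

ΔP = (V / 5.73)^(1/0.638) = (90/5.73)^1.567.
90/5.73 = 15.707; 15.707^1.567 ≈ 74.95 hPa.
P_c = 1007 − 74.95 = 932.05 ≈ 932 hPa.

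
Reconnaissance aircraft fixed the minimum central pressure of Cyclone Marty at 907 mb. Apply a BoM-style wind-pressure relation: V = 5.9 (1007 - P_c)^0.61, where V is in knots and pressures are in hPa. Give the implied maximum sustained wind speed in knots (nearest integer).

98 kt

ΔP = 1007 − 907 = 100 mb.
100^0.61 ≈ 16.596.
V ≈ 5.9 × 16.596 ≈ 97.9 kt.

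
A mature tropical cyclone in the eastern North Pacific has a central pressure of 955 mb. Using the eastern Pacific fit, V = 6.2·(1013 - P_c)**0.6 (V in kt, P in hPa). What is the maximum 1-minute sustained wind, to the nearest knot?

ΔP = 1013 − 955 = 58 mb.
58^0.6 ≈ 11.430.
V ≈ 6.2 × 11.430 ≈ 70.9 kt.

71 kt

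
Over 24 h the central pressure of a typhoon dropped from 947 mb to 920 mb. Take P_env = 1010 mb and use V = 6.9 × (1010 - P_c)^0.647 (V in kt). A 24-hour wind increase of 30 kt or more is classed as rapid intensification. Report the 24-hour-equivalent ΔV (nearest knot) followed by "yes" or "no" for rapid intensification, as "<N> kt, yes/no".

V₁: ΔP = 63, V ≈ 6.9 × 63^0.647 ≈ 100.70 kt.
V₂: ΔP = 90, V ≈ 6.9 × 90^0.647 ≈ 126.84 kt.
ΔV over 24 h = 26.14 kt → 24 h equivalent = 26.14 × 24/24 ≈ 26.14 kt.
26 kt < 30 kt ⇒ not rapid intensification.

26 kt, no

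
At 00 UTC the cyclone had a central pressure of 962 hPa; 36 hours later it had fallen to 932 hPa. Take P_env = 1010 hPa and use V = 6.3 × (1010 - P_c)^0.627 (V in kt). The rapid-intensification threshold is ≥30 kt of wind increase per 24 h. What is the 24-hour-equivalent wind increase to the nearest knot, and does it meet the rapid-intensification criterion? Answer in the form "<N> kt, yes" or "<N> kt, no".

V₁: ΔP = 48, V ≈ 6.3 × 48^0.627 ≈ 71.36 kt.
V₂: ΔP = 78, V ≈ 6.3 × 78^0.627 ≈ 96.76 kt.
ΔV over 36 h = 25.40 kt → 24 h equivalent = 25.40 × 24/36 ≈ 16.93 kt.
17 kt < 30 kt ⇒ not rapid intensification.

17 kt, no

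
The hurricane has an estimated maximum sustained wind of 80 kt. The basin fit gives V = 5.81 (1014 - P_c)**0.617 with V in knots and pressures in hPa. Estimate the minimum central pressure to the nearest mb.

944 mb

ΔP = (V / 5.81)^(1/0.617) = (80/5.81)^1.621.
80/5.81 = 13.769; 13.769^1.621 ≈ 70.13 mb.
P_c = 1014 − 70.13 = 943.87 ≈ 944 mb.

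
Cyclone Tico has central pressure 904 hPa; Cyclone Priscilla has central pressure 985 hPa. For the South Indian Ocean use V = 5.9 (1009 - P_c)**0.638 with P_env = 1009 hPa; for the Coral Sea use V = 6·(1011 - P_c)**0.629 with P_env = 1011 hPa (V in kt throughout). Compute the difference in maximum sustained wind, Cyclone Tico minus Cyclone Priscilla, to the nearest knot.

Cyclone Tico: ΔP = 105; V ≈ 5.9 × 105^0.638 ≈ 114.91 kt.
Cyclone Priscilla: ΔP = 26; V ≈ 6 × 26^0.629 ≈ 46.58 kt.
Difference ≈ 114.91 − 46.58 = 68.33 → 68 kt.

68 kt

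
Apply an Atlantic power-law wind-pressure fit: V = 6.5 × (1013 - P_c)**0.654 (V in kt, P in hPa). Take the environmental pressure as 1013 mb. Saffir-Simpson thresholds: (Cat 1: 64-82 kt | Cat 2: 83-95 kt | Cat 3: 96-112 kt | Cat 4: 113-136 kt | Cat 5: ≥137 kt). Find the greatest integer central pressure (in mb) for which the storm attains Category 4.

Category 4 begins at V = 113 kt.
Required ΔP = (113/6.5)^(1/0.654) = 17.385^1.529 ≈ 78.75 mb.
P_c ≤ 1013 − 78.75 = 934.25, so the highest integer P_c is 934 mb.

934 mb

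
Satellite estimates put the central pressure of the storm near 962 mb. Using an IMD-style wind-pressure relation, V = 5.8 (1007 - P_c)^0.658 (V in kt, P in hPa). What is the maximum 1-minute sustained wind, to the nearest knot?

71 kt

ΔP = 1007 − 962 = 45 mb.
45^0.658 ≈ 12.241.
V ≈ 5.8 × 12.241 ≈ 71.0 kt.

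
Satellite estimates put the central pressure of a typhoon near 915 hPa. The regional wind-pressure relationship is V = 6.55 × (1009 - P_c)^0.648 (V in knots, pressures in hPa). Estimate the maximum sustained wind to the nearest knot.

ΔP = 1009 − 915 = 94 hPa.
94^0.648 ≈ 18.993.
V ≈ 6.55 × 18.993 ≈ 124.4 kt.

124 kt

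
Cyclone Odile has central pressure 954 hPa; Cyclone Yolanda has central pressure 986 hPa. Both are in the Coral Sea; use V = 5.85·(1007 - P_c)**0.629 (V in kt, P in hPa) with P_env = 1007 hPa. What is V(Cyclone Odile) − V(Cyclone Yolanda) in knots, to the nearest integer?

31 kt

Cyclone Odile: ΔP = 53; V ≈ 5.85 × 53^0.629 ≈ 71.08 kt.
Cyclone Yolanda: ΔP = 21; V ≈ 5.85 × 21^0.629 ≈ 39.70 kt.
Difference ≈ 71.08 − 39.70 = 31.38 → 31 kt.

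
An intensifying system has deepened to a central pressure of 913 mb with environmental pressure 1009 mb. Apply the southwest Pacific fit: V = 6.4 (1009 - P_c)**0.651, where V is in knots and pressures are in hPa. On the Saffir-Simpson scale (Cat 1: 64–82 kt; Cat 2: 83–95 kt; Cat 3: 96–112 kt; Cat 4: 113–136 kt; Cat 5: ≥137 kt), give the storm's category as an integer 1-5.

ΔP = 1009 − 913 = 96 mb.
V ≈ 6.4 × 96^0.651 = 6.4 × 19.52 ≈ 125 kt.
125 kt falls in the Category 4 band.

4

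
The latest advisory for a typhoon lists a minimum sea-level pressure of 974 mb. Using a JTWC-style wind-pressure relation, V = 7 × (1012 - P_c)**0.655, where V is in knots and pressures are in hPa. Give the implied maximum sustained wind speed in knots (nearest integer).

76 kt

ΔP = 1012 − 974 = 38 mb.
38^0.655 ≈ 10.833.
V ≈ 7 × 10.833 ≈ 75.8 kt.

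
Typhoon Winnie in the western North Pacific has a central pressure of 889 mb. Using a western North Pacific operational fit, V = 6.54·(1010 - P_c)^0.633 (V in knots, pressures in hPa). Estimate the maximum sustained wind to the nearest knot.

136 kt

ΔP = 1010 − 889 = 121 mb.
121^0.633 ≈ 20.816.
V ≈ 6.54 × 20.816 ≈ 136.1 kt.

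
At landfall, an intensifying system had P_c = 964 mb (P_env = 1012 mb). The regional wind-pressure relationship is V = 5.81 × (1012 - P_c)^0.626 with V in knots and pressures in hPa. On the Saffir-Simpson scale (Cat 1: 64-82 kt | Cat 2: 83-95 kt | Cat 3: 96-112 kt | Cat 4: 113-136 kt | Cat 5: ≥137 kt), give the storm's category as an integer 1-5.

ΔP = 1012 − 964 = 48 mb.
V ≈ 5.81 × 48^0.626 = 5.81 × 11.28 ≈ 66 kt.
66 kt falls in the Category 1 band.

1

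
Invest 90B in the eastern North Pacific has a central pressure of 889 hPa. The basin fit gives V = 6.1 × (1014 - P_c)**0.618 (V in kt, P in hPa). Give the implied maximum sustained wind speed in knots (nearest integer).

121 kt

ΔP = 1014 − 889 = 125 hPa.
125^0.618 ≈ 19.765.
V ≈ 6.1 × 19.765 ≈ 120.6 kt.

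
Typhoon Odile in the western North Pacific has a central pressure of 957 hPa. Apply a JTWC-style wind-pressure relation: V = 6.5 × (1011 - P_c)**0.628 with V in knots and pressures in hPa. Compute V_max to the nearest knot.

ΔP = 1011 − 957 = 54 hPa.
54^0.628 ≈ 12.245.
V ≈ 6.5 × 12.245 ≈ 79.6 kt.

80 kt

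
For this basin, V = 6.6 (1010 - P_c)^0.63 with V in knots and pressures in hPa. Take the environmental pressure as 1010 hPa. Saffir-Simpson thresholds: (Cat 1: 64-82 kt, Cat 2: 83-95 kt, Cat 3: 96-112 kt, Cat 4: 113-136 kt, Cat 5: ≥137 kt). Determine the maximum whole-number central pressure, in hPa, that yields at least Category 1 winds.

973 hPa

Category 1 begins at V = 64 kt.
Required ΔP = (64/6.6)^(1/0.63) = 9.697^1.587 ≈ 36.82 hPa.
P_c ≤ 1010 − 36.82 = 973.18, so the highest integer P_c is 973 hPa.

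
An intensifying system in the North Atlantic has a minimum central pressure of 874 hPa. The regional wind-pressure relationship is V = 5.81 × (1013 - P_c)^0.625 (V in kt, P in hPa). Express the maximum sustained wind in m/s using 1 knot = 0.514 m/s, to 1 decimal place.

65.2 m/s

ΔP = 1013 − 874 = 139 hPa.
V ≈ 5.81 × 139^0.625 = 5.81 × 21.847 ≈ 126.929 kt.
126.929 × 0.514 ≈ 65.24 m/s → 65.2 m/s.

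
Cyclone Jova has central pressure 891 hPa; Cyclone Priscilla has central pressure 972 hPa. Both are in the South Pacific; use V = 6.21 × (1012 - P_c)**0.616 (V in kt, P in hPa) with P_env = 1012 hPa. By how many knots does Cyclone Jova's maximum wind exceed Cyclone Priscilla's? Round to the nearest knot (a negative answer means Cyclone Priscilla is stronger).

Cyclone Jova: ΔP = 121; V ≈ 6.21 × 121^0.616 ≈ 119.15 kt.
Cyclone Priscilla: ΔP = 40; V ≈ 6.21 × 40^0.616 ≈ 60.25 kt.
Difference ≈ 119.15 − 60.25 = 58.90 → 59 kt.

59 kt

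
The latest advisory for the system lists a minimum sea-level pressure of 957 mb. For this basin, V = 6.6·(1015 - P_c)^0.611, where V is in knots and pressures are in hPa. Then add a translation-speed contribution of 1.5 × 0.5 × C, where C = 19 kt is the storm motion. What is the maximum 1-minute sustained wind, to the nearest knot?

ΔP = 1015 − 957 = 58 mb.
58^0.611 ≈ 11.952.
V ≈ 6.6 × 11.952 ≈ 78.9 kt.
Translation term: 1.5 × 0.5 × 19 = 14.25 kt.
Corrected V ≈ 93.15 kt → 93 kt.

93 kt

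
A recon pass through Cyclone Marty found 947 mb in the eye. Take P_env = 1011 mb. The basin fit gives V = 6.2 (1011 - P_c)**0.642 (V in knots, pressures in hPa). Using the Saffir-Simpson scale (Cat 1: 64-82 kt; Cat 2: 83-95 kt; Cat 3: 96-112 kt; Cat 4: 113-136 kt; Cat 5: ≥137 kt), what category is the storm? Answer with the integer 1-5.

2

ΔP = 1011 − 947 = 64 mb.
V ≈ 6.2 × 64^0.642 = 6.2 × 14.44 ≈ 90 kt.
90 kt falls in the Category 2 band.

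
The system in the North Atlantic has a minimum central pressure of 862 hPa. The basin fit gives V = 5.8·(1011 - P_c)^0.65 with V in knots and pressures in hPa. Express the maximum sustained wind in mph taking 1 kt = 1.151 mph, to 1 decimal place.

172.6 mph

ΔP = 1011 − 862 = 149 hPa.
V ≈ 5.8 × 149^0.65 = 5.8 × 25.857 ≈ 149.968 kt.
149.968 × 1.151 ≈ 172.61 mph → 172.6 mph.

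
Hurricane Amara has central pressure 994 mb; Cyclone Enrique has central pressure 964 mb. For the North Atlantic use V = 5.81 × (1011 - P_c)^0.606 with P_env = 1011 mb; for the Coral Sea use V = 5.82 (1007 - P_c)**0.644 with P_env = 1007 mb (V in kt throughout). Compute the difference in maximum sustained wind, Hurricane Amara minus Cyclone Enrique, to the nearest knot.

Hurricane Amara: ΔP = 17; V ≈ 5.81 × 17^0.606 ≈ 32.35 kt.
Cyclone Enrique: ΔP = 43; V ≈ 5.82 × 43^0.644 ≈ 65.60 kt.
Difference ≈ 32.35 − 65.60 = -33.25 → -33 kt.

-33 kt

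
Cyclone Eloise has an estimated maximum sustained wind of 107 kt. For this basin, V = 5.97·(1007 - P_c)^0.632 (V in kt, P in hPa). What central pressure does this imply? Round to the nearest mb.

911 mb

ΔP = (V / 5.97)^(1/0.632) = (107/5.97)^1.582.
107/5.97 = 17.923; 17.923^1.582 ≈ 96.22 mb.
P_c = 1007 − 96.22 = 910.78 ≈ 911 mb.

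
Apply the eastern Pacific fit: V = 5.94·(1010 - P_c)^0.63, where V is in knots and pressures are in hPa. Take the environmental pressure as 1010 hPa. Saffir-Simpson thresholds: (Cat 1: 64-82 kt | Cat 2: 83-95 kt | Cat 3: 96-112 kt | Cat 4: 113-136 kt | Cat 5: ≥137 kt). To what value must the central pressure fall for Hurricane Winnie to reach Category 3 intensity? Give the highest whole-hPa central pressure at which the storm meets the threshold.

927 hPa

Category 3 begins at V = 96 kt.
Required ΔP = (96/5.94)^(1/0.63) = 16.162^1.587 ≈ 82.84 hPa.
P_c ≤ 1010 − 82.84 = 927.16, so the highest integer P_c is 927 hPa.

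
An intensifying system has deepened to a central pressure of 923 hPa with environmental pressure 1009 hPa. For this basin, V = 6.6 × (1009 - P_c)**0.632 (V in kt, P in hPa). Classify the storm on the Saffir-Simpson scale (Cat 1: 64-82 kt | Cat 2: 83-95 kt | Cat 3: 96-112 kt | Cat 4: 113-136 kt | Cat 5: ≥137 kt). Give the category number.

ΔP = 1009 − 923 = 86 hPa.
V ≈ 6.6 × 86^0.632 = 6.6 × 16.70 ≈ 110 kt.
110 kt falls in the Category 3 band.

3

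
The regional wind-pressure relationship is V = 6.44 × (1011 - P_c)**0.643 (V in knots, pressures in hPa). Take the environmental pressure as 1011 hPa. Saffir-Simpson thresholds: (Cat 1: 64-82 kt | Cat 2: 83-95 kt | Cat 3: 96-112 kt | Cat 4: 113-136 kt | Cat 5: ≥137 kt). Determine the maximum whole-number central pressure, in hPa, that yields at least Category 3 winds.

Category 3 begins at V = 96 kt.
Required ΔP = (96/6.44)^(1/0.643) = 14.907^1.555 ≈ 66.81 hPa.
P_c ≤ 1011 − 66.81 = 944.19, so the highest integer P_c is 944 hPa.

944 hPa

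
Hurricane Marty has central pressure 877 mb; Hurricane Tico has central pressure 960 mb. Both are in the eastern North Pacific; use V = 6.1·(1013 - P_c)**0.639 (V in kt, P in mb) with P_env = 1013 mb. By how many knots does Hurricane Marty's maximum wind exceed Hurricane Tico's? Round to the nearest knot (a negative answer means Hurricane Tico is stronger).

Hurricane Marty: ΔP = 136; V ≈ 6.1 × 136^0.639 ≈ 140.82 kt.
Hurricane Tico: ΔP = 53; V ≈ 6.1 × 53^0.639 ≈ 77.12 kt.
Difference ≈ 140.82 − 77.12 = 63.70 → 64 kt.

64 kt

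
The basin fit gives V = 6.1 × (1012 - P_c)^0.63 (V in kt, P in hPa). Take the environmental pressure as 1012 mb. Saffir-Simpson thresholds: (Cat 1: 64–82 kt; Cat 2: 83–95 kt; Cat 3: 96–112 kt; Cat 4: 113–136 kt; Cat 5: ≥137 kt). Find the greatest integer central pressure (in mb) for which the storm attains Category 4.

909 mb

Category 4 begins at V = 113 kt.
Required ΔP = (113/6.1)^(1/0.63) = 18.525^1.587 ≈ 102.87 mb.
P_c ≤ 1012 − 102.87 = 909.13, so the highest integer P_c is 909 mb.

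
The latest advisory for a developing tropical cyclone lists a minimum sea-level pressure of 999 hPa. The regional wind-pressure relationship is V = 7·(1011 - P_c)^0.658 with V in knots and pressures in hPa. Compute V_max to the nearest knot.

ΔP = 1011 − 999 = 12 hPa.
12^0.658 ≈ 5.130.
V ≈ 7 × 5.130 ≈ 35.9 kt.

36 kt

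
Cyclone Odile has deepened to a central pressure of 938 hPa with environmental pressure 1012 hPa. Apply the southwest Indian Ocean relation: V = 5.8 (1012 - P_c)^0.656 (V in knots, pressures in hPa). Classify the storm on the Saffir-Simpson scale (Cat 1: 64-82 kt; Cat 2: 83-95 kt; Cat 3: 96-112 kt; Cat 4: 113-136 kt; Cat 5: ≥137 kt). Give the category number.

3

ΔP = 1012 − 938 = 74 hPa.
V ≈ 5.8 × 74^0.656 = 5.8 × 16.84 ≈ 98 kt.
98 kt falls in the Category 3 band.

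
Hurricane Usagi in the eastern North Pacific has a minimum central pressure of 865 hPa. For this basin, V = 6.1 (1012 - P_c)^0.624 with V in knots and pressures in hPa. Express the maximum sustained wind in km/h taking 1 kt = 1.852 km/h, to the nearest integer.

ΔP = 1012 − 865 = 147 hPa.
V ≈ 6.1 × 147^0.624 = 6.1 × 22.512 ≈ 137.321 kt.
137.321 × 1.852 ≈ 254.32 km/h → 254 km/h.

254 km/h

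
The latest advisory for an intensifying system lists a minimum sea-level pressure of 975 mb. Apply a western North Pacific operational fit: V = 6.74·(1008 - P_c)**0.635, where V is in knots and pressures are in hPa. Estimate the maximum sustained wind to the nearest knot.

ΔP = 1008 − 975 = 33 mb.
33^0.635 ≈ 9.210.
V ≈ 6.74 × 9.210 ≈ 62.1 kt.

62 kt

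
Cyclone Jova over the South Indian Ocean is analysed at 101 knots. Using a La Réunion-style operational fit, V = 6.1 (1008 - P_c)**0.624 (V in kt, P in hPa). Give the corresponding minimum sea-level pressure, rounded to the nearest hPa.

918 hPa

ΔP = (V / 6.1)^(1/0.624) = (101/6.1)^1.603.
101/6.1 = 16.557; 16.557^1.603 ≈ 89.85 hPa.
P_c = 1008 − 89.85 = 918.15 ≈ 918 hPa.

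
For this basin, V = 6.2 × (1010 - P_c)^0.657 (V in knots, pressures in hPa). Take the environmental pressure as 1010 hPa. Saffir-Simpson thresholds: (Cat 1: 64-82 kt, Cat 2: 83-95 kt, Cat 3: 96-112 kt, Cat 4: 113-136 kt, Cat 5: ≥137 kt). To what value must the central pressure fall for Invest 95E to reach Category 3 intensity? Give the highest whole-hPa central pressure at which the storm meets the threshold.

Category 3 begins at V = 96 kt.
Required ΔP = (96/6.2)^(1/0.657) = 15.484^1.522 ≈ 64.73 hPa.
P_c ≤ 1010 − 64.73 = 945.27, so the highest integer P_c is 945 hPa.

945 hPa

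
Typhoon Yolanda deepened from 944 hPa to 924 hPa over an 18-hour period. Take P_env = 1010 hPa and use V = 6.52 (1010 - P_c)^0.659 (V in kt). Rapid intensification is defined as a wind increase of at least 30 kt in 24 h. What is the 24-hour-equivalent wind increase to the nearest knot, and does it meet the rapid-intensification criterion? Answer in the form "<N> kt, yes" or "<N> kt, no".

26 kt, no

V₁: ΔP = 66, V ≈ 6.52 × 66^0.659 ≈ 103.12 kt.
V₂: ΔP = 86, V ≈ 6.52 × 86^0.659 ≈ 122.77 kt.
ΔV over 18 h = 19.65 kt → 24 h equivalent = 19.65 × 24/18 ≈ 26.20 kt.
26 kt < 30 kt ⇒ not rapid intensification.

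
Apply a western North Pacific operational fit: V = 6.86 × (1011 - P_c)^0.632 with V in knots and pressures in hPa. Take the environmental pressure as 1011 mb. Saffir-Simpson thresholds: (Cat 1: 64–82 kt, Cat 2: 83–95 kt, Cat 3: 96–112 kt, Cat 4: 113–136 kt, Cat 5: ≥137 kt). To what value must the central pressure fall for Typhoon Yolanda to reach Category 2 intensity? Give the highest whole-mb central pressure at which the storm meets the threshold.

959 mb

Category 2 begins at V = 83 kt.
Required ΔP = (83/6.86)^(1/0.632) = 12.099^1.582 ≈ 51.67 mb.
P_c ≤ 1011 − 51.67 = 959.33, so the highest integer P_c is 959 mb.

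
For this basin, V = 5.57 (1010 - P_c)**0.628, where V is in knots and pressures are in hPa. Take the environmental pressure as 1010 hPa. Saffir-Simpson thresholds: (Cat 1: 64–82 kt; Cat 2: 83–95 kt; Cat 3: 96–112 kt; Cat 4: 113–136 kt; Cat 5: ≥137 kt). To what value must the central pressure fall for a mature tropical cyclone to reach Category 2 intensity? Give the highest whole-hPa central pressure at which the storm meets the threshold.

Category 2 begins at V = 83 kt.
Required ΔP = (83/5.57)^(1/0.628) = 14.901^1.592 ≈ 73.82 hPa.
P_c ≤ 1010 − 73.82 = 936.18, so the highest integer P_c is 936 hPa.

936 hPa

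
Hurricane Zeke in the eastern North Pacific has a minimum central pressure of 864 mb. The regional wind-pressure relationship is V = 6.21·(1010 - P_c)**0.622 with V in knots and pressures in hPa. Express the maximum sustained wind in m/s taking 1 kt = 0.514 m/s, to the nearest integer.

ΔP = 1010 − 864 = 146 mb.
V ≈ 6.21 × 146^0.622 = 6.21 × 22.194 ≈ 137.822 kt.
137.822 × 0.514 ≈ 70.84 m/s → 71 m/s.

71 m/s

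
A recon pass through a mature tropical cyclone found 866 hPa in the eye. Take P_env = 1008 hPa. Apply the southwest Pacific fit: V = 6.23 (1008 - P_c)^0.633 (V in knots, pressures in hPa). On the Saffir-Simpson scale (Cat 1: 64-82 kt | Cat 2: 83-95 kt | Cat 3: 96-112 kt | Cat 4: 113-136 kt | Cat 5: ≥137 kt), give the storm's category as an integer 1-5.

ΔP = 1008 − 866 = 142 hPa.
V ≈ 6.23 × 142^0.633 = 6.23 × 23.04 ≈ 144 kt.
144 kt falls in the Category 5 band.

5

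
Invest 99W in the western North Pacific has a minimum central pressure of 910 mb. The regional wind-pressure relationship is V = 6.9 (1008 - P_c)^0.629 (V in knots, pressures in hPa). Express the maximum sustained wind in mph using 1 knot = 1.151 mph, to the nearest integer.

142 mph

ΔP = 1008 − 910 = 98 mb.
V ≈ 6.9 × 98^0.629 = 6.9 × 17.885 ≈ 123.404 kt.
123.404 × 1.151 ≈ 142.04 mph → 142 mph.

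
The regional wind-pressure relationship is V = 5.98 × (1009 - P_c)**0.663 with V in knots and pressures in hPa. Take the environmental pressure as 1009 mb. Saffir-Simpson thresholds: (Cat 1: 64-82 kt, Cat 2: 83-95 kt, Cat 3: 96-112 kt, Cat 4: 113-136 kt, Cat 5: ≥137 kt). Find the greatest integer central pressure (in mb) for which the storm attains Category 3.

943 mb

Category 3 begins at V = 96 kt.
Required ΔP = (96/5.98)^(1/0.663) = 16.054^1.508 ≈ 65.82 mb.
P_c ≤ 1009 − 65.82 = 943.18, so the highest integer P_c is 943 mb.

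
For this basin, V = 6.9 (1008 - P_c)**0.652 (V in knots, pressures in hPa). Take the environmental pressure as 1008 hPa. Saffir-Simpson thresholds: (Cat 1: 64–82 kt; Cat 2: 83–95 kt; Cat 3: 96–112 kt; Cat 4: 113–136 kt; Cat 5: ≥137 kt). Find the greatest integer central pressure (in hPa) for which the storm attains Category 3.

Category 3 begins at V = 96 kt.
Required ΔP = (96/6.9)^(1/0.652) = 13.913^1.534 ≈ 56.72 hPa.
P_c ≤ 1008 − 56.72 = 951.28, so the highest integer P_c is 951 hPa.

951 hPa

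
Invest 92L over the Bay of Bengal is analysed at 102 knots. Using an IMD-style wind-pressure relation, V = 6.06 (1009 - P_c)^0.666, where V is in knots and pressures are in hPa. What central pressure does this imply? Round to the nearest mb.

940 mb

ΔP = (V / 6.06)^(1/0.666) = (102/6.06)^1.502.
102/6.06 = 16.832; 16.832^1.502 ≈ 69.35 mb.
P_c = 1009 − 69.35 = 939.65 ≈ 940 mb.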